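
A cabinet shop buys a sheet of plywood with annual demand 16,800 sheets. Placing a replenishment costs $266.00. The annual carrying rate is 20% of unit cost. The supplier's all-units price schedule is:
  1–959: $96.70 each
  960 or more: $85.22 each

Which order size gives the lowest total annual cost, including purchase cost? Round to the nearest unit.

Q* ≈ 960 sheets

Holding cost per unit per year at price C is H = 0.20·C.
For each price level, check whether its EOQ is feasible; otherwise the best quantity at that price is the breakpoint.
EOQ at $96.70 = 679.8 (feasible in tier 1): TC = 16,800×$96.70 + (16,800/679.8)×266 + (679.8/2)×0.20×$96.70 = $1,637,707.36.
EOQ at $85.22 = 724.1 < 960, so use break Q=960: TC = 16,800×$85.22 + (16,800/960.0)×266 + (960.0/2)×0.20×$85.22 = $1,444,532.12.
Lowest total cost is $1,444,532.12 at Q = 960.0.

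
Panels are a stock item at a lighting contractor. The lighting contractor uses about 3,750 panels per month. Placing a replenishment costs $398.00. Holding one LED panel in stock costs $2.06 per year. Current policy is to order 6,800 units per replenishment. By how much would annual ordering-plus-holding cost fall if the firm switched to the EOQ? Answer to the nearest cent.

Annual demand D = 3,750 × 12 = 45,000.
EOQ = √(2DS/H) = √(2 × 45,000 × 398 / 2.06) ≈ 4169.93.
Cost at Q* = (D/Q*)S + (Q*/2)H = √(2DSH) ≈ $8,590.06.
Cost at Q = 6,800: (45,000/6,800)×398 + (6,800/2)×2.06 = $2,633.82 + $7,004.00 = $9,637.82.
Excess = $9,637.82 − $8,590.06 = $1,047.76.

Extra cost ≈ $1,047.76 per year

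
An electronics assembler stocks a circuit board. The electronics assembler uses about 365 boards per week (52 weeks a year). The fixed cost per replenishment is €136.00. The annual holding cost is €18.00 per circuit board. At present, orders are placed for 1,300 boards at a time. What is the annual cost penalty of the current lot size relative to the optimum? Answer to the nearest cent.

Annual demand D = 365 × 52 = 18,980.
EOQ = √(2DS/H) = √(2 × 18,980 × 136 / 18) ≈ 535.55.
Cost at Q* = (D/Q*)S + (Q*/2)H = √(2DSH) ≈ €9,639.82.
Cost at Q = 1,300: (18,980/1,300)×136 + (1,300/2)×18 = €1,985.60 + €11,700.00 = €13,685.60.
Excess = €13,685.60 − €9,639.82 = €4,045.78.

Extra cost ≈ €4,045.78 per year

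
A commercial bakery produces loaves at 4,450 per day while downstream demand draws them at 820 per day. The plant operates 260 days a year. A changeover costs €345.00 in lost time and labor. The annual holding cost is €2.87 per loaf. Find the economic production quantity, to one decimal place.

Q* ≈ 7,926.9 loaves

Annual demand D = 820 × 260 = 213,200.
Production build-up factor (1 − d/p) = 1 − 820/4,450 = 0.8157.
Q* = √(2DS / (H(1 − d/p))) = √(2 × 213,200 × 345 / (2.87 × 0.8157)).
= √(147,108,000 / 2.3411) ≈ 7926.909.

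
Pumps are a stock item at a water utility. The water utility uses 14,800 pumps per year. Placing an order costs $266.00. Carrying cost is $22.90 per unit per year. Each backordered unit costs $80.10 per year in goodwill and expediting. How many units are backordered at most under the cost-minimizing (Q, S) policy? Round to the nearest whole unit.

S* ≈ 148 pumps

With planned backorders, Q* = √(2DS/H) · √((H+B)/B).
√(2DS/H) = √(2 × 14,800 × 266 / 22.9) = 586.366.
√((H+B)/B) = √((22.9+80.1)/80.1) = 1.1340.
Q* ≈ 664.923.
S* = Q* · H/(H+B) = 664.923 × 22.9/103 ≈ 147.832.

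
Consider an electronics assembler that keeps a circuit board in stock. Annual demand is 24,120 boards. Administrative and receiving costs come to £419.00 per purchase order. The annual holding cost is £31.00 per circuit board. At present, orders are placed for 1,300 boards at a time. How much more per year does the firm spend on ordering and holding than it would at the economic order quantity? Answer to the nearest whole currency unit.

EOQ = √(2DS/H) = √(2 × 24,120 × 419 / 31) ≈ 807.48.
Cost at Q* = (D/Q*)S + (Q*/2)H = √(2DSH) ≈ £25,031.77.
Cost at Q = 1,300: (24,120/1,300)×419 + (1,300/2)×31 = £7,774.06 + £20,150.00 = £27,924.06.
Excess = £27,924.06 − £25,031.77 = £2,892.29.

Extra cost ≈ £2,892 per year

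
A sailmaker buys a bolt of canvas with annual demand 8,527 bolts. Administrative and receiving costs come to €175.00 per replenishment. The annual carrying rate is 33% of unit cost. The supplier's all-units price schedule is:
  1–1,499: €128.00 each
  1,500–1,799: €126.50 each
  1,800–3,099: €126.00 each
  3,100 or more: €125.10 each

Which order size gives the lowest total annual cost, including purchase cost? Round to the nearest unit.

Q* ≈ 266 bolts

Holding cost per unit per year at price C is H = 0.33·C.
For each price level, check whether its EOQ is feasible; otherwise the best quantity at that price is the breakpoint.
EOQ at €128.00 = 265.8 (feasible in tier 1): TC = 8,527×€128.00 + (8,527/265.8)×175 + (265.8/2)×0.33×€128.00 = €1,102,683.79.
EOQ at €126.50 = 267.4 < 1500, so use break Q=1500: TC = 8,527×€126.50 + (8,527/1500.0)×175 + (1500.0/2)×0.33×€126.50 = €1,110,969.07.
EOQ at €126.00 = 267.9 < 1800, so use break Q=1800: TC = 8,527×€126.00 + (8,527/1800.0)×175 + (1800.0/2)×0.33×€126.00 = €1,112,653.01.
EOQ at €125.10 = 268.9 < 3100, so use break Q=3100: TC = 8,527×€125.10 + (8,527/3100.0)×175 + (3100.0/2)×0.33×€125.10 = €1,131,197.71.
Lowest total cost is €1,102,683.79 at Q = 265.8.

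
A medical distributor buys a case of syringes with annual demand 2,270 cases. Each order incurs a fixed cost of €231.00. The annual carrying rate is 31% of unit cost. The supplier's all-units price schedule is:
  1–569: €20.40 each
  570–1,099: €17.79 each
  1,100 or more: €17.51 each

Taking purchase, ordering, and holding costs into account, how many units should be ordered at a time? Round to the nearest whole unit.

Q* ≈ 570 cases

Holding cost per unit per year at price C is H = 0.31·C.
For each price level, check whether its EOQ is feasible; otherwise the best quantity at that price is the breakpoint.
EOQ at €20.40 = 407.2 (feasible in tier 1): TC = 2,270×€20.40 + (2,270/407.2)×231 + (407.2/2)×0.31×€20.40 = €48,883.31.
EOQ at €17.79 = 436.1 < 570, so use break Q=570: TC = 2,270×€17.79 + (2,270/570.0)×231 + (570.0/2)×0.31×€17.79 = €42,874.99.
EOQ at €17.51 = 439.6 < 1100, so use break Q=1100: TC = 2,270×€17.51 + (2,270/1100.0)×231 + (1100.0/2)×0.31×€17.51 = €43,209.86.
Lowest total cost is €42,874.99 at Q = 570.0.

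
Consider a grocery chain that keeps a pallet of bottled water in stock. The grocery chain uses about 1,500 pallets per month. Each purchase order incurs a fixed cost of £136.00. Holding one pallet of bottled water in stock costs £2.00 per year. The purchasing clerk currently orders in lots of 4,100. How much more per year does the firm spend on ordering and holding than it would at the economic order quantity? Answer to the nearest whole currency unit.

Annual demand D = 1,500 × 12 = 18,000.
EOQ = √(2DS/H) = √(2 × 18,000 × 136 / 2) ≈ 1564.61.
Cost at Q* = (D/Q*)S + (Q*/2)H = √(2DSH) ≈ £3,129.22.
Cost at Q = 4,100: (18,000/4,100)×136 + (4,100/2)×2 = £597.07 + £4,100.00 = £4,697.07.
Excess = £4,697.07 − £3,129.22 = £1,567.86.

Extra cost ≈ £1,568 per year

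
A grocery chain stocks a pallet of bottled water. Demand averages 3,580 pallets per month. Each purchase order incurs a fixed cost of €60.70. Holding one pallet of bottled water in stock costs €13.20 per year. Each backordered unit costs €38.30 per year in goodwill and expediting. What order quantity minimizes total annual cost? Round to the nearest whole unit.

Q* ≈ 729 pallets

Annual demand D = 3,580 × 12 = 42,960.
With planned backorders, Q* = √(2DS/H) · √((H+B)/B).
√(2DS/H) = √(2 × 42,960 × 60.7 / 13.2) = 628.571.
√((H+B)/B) = √((13.2+38.3)/38.3) = 1.1596.
Q* ≈ 728.885.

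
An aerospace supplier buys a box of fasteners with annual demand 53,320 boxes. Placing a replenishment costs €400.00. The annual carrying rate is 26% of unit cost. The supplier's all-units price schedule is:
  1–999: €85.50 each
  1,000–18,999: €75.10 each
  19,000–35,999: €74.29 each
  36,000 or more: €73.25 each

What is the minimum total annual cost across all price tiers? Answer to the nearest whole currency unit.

Holding cost per unit per year at price C is H = 0.26·C.
For each price level, check whether its EOQ is feasible; otherwise the best quantity at that price is the breakpoint.
Tier 1 (€85.50): EOQ = 1385.2 exceeds tier's upper bound 999, so this tier is dominated.
EOQ at €75.10 = 1478.0 (feasible in tier 2): TC = 53,320×€75.10 + (53,320/1478.0)×400 + (1478.0/2)×0.26×€75.10 = €4,033,192.03.
EOQ at €74.29 = 1486.1 < 19000, so use break Q=19000: TC = 53,320×€74.29 + (53,320/19000.0)×400 + (19000.0/2)×0.26×€74.29 = €4,145,761.63.
EOQ at €73.25 = 1496.6 < 36000, so use break Q=36000: TC = 53,320×€73.25 + (53,320/36000.0)×400 + (36000.0/2)×0.26×€73.25 = €4,249,092.44.
Lowest total cost among the candidates is at Q = 1478.0.

TC* ≈ €4,033,192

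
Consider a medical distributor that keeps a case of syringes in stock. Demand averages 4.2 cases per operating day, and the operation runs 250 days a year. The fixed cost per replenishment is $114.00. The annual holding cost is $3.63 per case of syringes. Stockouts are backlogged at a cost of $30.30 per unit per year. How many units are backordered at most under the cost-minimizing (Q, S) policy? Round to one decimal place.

Annual demand D = 4.2 × 250 = 1,050.
With planned backorders, Q* = √(2DS/H) · √((H+B)/B).
√(2DS/H) = √(2 × 1,050 × 114 / 3.63) = 256.808.
√((H+B)/B) = √((3.63+30.3)/30.3) = 1.0582.
Q* ≈ 271.756.
S* = Q* · H/(H+B) = 271.756 × 3.63/33.93 ≈ 29.074.

S* ≈ 29.1 cases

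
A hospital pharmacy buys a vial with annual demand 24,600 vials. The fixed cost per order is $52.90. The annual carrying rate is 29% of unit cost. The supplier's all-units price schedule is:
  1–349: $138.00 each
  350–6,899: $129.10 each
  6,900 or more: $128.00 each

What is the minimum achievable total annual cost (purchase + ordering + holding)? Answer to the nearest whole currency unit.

Holding cost per unit per year at price C is H = 0.29·C.
Evaluate total cost at each tier's feasible EOQ or, if the EOQ is below the tier, at the tier's minimum quantity.
EOQ at $138.00 = 255.0 (feasible in tier 1): TC = 24,600×$138.00 + (24,600/255.0)×52.9 + (255.0/2)×0.29×$138.00 = $3,405,005.84.
EOQ at $129.10 = 263.7 < 350, so use break Q=350: TC = 24,600×$129.10 + (24,600/350.0)×52.9 + (350.0/2)×0.29×$129.10 = $3,186,129.94.
EOQ at $128.00 = 264.8 < 6900, so use break Q=6900: TC = 24,600×$128.00 + (24,600/6900.0)×52.9 + (6900.0/2)×0.29×$128.00 = $3,277,052.60.
Lowest total cost among the candidates is at Q = 350.0.

TC* ≈ $3,186,130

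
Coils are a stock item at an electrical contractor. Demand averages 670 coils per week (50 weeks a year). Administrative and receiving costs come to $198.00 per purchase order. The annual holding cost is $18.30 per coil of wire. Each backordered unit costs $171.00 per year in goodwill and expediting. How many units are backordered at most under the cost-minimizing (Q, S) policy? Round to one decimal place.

Annual demand D = 670 × 50 = 33,500.
With planned backorders, Q* = √(2DS/H) · √((H+B)/B).
√(2DS/H) = √(2 × 33,500 × 198 / 18.3) = 851.421.
√((H+B)/B) = √((18.3+171)/171) = 1.0521.
Q* ≈ 895.822.
S* = Q* · H/(H+B) = 895.822 × 18.3/189.3 ≈ 86.601.

S* ≈ 86.6 coils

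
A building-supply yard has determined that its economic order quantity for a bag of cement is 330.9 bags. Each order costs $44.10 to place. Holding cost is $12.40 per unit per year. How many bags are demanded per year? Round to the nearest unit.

D ≈ 15,394 bags per year

Invert the EOQ relation Q*² = 2DS/H.
From Q* = √(2DS/H): D = Q*²H / (2S) = 330.9² × 12.4 / (2 × 44.1) = 15393.828.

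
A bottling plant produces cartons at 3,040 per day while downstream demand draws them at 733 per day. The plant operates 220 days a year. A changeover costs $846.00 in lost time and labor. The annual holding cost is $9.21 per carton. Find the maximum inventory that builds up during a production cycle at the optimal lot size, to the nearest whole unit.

I_max ≈ 4,742 cartons

Annual demand D = 733 × 220 = 161,260.
Production build-up factor (1 − d/p) = 1 − 733/3,040 = 0.7589.
Q* = √(2DS / (H(1 − d/p))) = √(2 × 161,260 × 846 / (9.21 × 0.7589)).
= √(272,851,920 / 6.9893) ≈ 6248.082.
Maximum inventory = Q*(1 − d/p) = 6248.082 × 0.7589 ≈ 4741.554.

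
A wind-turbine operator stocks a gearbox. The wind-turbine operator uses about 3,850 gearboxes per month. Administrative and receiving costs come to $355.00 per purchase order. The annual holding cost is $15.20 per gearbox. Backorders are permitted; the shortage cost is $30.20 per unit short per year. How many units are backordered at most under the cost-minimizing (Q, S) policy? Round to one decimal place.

S* ≈ 603.0 gearboxes

Annual demand D = 3,850 × 12 = 46,200.
With planned backorders, Q* = √(2DS/H) · √((H+B)/B).
√(2DS/H) = √(2 × 46,200 × 355 / 15.2) = 1469.022.
√((H+B)/B) = √((15.2+30.2)/30.2) = 1.2261.
Q* ≈ 1801.162.
S* = Q* · H/(H+B) = 1801.162 × 15.2/45.4 ≈ 603.032.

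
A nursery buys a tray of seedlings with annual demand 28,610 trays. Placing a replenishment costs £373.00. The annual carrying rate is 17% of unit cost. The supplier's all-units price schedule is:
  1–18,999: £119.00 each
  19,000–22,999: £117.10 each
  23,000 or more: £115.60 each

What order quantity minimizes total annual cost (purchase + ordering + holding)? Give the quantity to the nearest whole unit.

Holding cost per unit per year at price C is H = 0.17·C.
Evaluate total cost at each tier's feasible EOQ or, if the EOQ is below the tier, at the tier's minimum quantity.
EOQ at £119.00 = 1027.1 (feasible in tier 1): TC = 28,610×£119.00 + (28,610/1027.1)×373 + (1027.1/2)×0.17×£119.00 = £3,425,369.08.
EOQ at £117.10 = 1035.4 < 19000, so use break Q=19000: TC = 28,610×£117.10 + (28,610/19000.0)×373 + (19000.0/2)×0.17×£117.10 = £3,539,909.16.
EOQ at £115.60 = 1042.1 < 23000, so use break Q=23000: TC = 28,610×£115.60 + (28,610/23000.0)×373 + (23000.0/2)×0.17×£115.60 = £3,533,777.98.
Lowest total cost is £3,425,369.08 at Q = 1027.1.

Q* ≈ 1,027 trays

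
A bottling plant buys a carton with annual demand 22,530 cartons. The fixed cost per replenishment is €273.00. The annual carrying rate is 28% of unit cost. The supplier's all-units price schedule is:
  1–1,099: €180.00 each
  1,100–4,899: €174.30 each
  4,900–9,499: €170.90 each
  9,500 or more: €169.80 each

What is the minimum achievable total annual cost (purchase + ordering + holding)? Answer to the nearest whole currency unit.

Holding cost per unit per year at price C is H = 0.28·C.
Evaluate total cost at each tier's feasible EOQ or, if the EOQ is below the tier, at the tier's minimum quantity.
EOQ at €180.00 = 494.0 (feasible in tier 1): TC = 22,530×€180.00 + (22,530/494.0)×273 + (494.0/2)×0.28×€180.00 = €4,080,299.59.
EOQ at €174.30 = 502.1 < 1100, so use break Q=1100: TC = 22,530×€174.30 + (22,530/1100.0)×273 + (1100.0/2)×0.28×€174.30 = €3,959,412.74.
EOQ at €170.90 = 507.0 < 4900, so use break Q=4900: TC = 22,530×€170.90 + (22,530/4900.0)×273 + (4900.0/2)×0.28×€170.90 = €3,968,869.64.
EOQ at €169.80 = 508.7 < 9500, so use break Q=9500: TC = 22,530×€169.80 + (22,530/9500.0)×273 + (9500.0/2)×0.28×€169.80 = €4,052,075.44.
Lowest total cost among the candidates is at Q = 1100.0.

TC* ≈ €3,959,413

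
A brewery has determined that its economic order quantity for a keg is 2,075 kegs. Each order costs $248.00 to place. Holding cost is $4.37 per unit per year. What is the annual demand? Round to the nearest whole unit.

Invert the EOQ relation Q*² = 2DS/H.
From Q* = √(2DS/H): D = Q*²H / (2S) = 2,075² × 4.37 / (2 × 248) = 37934.640.

D ≈ 37,935 kegs per year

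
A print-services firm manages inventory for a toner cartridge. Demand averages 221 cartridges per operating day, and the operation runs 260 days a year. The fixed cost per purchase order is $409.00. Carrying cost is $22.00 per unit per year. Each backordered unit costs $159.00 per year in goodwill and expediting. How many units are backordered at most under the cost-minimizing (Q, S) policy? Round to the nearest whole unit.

S* ≈ 190 cartridges

Annual demand D = 221 × 260 = 57,460.
With planned backorders, Q* = √(2DS/H) · √((H+B)/B).
√(2DS/H) = √(2 × 57,460 × 409 / 22) = 1461.666.
√((H+B)/B) = √((22+159)/159) = 1.0669.
Q* ≈ 1559.512.
S* = Q* · H/(H+B) = 1559.512 × 22/181 ≈ 189.554.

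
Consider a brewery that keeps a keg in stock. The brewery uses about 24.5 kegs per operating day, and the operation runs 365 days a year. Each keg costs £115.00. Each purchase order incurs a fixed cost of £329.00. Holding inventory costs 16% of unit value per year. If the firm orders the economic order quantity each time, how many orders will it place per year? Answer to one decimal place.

N ≈ 15.8 orders per year

Annual demand D = 24.5 × 365 = 8,942.5.
Holding cost H = 0.16 × £115.00 = £18.4000 per unit per year.
The optimal lot size = √(2DS/H) = √(2 × 8,942.5 × 329 / 18.4) ≈ 565.50.
Orders per year = D / Q* = 8,942.5 / 565.50 ≈ 15.813.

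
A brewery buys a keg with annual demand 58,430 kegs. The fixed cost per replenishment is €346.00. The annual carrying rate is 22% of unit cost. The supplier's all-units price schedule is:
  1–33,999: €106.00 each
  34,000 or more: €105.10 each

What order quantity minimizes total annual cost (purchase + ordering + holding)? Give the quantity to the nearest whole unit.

Holding cost per unit per year at price C is H = 0.22·C.
Candidates are each tier's EOQ (if it falls in that tier) and each price-break quantity.
EOQ at €106.00 = 1316.8 (feasible in tier 1): TC = 58,430×€106.00 + (58,430/1316.8)×346 + (1316.8/2)×0.22×€106.00 = €6,224,286.85.
EOQ at €105.10 = 1322.4 < 34000, so use break Q=34000: TC = 58,430×€105.10 + (58,430/34000.0)×346 + (34000.0/2)×0.22×€105.10 = €6,534,661.61.
Lowest total cost is €6,224,286.85 at Q = 1316.8.

Q* ≈ 1,317 kegs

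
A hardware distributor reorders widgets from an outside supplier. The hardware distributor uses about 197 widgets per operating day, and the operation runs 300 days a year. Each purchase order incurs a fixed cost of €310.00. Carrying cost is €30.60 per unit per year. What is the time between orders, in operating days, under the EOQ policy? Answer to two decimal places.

Annual demand D = 197 × 300 = 59,100.
Q* = √(2DS/H) = √(2 × 59,100 × 310 / 30.6) ≈ 1094.28.
Cycle time = Q*/D × 300 = 1094.28 / 59,100 × 300 ≈ 5.555 days.

T ≈ 5.55 days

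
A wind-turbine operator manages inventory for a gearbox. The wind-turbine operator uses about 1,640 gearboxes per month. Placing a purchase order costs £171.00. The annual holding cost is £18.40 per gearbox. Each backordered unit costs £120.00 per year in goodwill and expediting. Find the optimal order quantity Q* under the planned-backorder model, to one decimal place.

Q* ≈ 649.5 gearboxes

Annual demand D = 1,640 × 12 = 19,680.
With planned backorders, Q* = √(2DS/H) · √((H+B)/B).
√(2DS/H) = √(2 × 19,680 × 171 / 18.4) = 604.807.
√((H+B)/B) = √((18.4+120)/120) = 1.0739.
Q* ≈ 649.522.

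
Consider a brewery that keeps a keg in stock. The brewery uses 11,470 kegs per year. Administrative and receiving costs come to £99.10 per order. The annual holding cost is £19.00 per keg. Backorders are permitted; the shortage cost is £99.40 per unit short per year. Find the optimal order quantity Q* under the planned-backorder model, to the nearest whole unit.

With planned backorders, Q* = √(2DS/H) · √((H+B)/B).
√(2DS/H) = √(2 × 11,470 × 99.1 / 19) = 345.905.
√((H+B)/B) = √((19+99.4)/99.4) = 1.0914.
Q* ≈ 377.520.

Q* ≈ 378 kegs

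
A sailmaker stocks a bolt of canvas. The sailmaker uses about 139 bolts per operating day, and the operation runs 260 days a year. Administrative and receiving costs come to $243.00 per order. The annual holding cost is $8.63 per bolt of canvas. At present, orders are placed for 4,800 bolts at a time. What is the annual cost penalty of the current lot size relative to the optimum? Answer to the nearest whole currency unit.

Extra cost ≈ $10,230 per year

Annual demand D = 139 × 260 = 36,140.
EOQ = √(2DS/H) = √(2 × 36,140 × 243 / 8.63) ≈ 1426.62.
Cost at Q* = (D/Q*)S + (Q*/2)H = √(2DSH) ≈ $12,311.69.
Cost at Q = 4,800: (36,140/4,800)×243 + (4,800/2)×8.63 = $1,829.59 + $20,712.00 = $22,541.59.
Excess = $22,541.59 − $12,311.69 = $10,229.90.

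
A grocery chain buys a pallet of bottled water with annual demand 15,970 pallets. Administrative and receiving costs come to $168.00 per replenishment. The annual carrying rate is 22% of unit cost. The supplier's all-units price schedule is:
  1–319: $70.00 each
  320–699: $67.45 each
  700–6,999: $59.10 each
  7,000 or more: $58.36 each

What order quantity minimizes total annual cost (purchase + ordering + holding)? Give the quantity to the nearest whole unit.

Holding cost per unit per year at price C is H = 0.22·C.
Candidates are each tier's EOQ (if it falls in that tier) and each price-break quantity.
Tier 1 ($70.00): EOQ = 590.3 exceeds tier's upper bound 319, so this tier is dominated.
EOQ at $67.45 = 601.3 (feasible in tier 2): TC = 15,970×$67.45 + (15,970/601.3)×168 + (601.3/2)×0.22×$67.45 = $1,086,099.78.
EOQ at $59.10 = 642.4 < 700, so use break Q=700: TC = 15,970×$59.10 + (15,970/700.0)×168 + (700.0/2)×0.22×$59.10 = $952,210.50.
EOQ at $58.36 = 646.5 < 7000, so use break Q=7000: TC = 15,970×$58.36 + (15,970/7000.0)×168 + (7000.0/2)×0.22×$58.36 = $977,329.68.
Lowest total cost is $952,210.50 at Q = 700.0.

Q* ≈ 700 pallets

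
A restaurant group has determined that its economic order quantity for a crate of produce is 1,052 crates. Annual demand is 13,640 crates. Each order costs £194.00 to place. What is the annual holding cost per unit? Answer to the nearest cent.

H ≈ £4.78

Squaring Q* = √(2DS/H) gives Q*² = 2DS/H.
From Q* = √(2DS/H): H = 2DS / Q*² = 2 × 13,640 × 194 / 1,052² = 4.7821.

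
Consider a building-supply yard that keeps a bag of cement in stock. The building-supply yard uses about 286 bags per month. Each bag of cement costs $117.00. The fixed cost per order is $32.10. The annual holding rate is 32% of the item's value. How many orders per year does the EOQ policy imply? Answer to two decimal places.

N ≈ 44.74 orders per year

Annual demand D = 286 × 12 = 3,432.
Holding cost H = 0.32 × $117.00 = $37.4400 per unit per year.
Q* = √(2DS/H) = √(2 × 3,432 × 32.1 / 37.44) ≈ 76.71.
Orders per year = D / Q* = 3,432 / 76.71 ≈ 44.738.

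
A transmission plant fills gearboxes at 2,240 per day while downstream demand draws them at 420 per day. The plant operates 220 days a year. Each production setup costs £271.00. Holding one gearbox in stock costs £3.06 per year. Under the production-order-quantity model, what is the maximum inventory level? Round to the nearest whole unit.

I_max ≈ 3,647 gearboxes

Annual demand D = 420 × 220 = 92,400.
Production build-up factor (1 − d/p) = 1 − 420/2,240 = 0.8125.
Q* = √(2DS / (H(1 − d/p))) = √(2 × 92,400 × 271 / (3.06 × 0.8125)).
= √(50,080,800 / 2.4863) ≈ 4488.107.
Maximum inventory = Q*(1 − d/p) = 4488.107 × 0.8125 ≈ 3646.587.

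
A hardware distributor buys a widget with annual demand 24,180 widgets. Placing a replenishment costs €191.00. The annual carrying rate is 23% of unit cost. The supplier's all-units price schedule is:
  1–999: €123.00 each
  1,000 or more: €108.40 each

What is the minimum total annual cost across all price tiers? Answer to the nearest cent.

TC* ≈ €2,638,196.38

Holding cost per unit per year at price C is H = 0.23·C.
Candidates are each tier's EOQ (if it falls in that tier) and each price-break quantity.
EOQ at €123.00 = 571.4 (feasible in tier 1): TC = 24,180×€123.00 + (24,180/571.4)×191 + (571.4/2)×0.23×€123.00 = €2,990,305.02.
EOQ at €108.40 = 608.7 < 1000, so use break Q=1000: TC = 24,180×€108.40 + (24,180/1000.0)×191 + (1000.0/2)×0.23×€108.40 = €2,638,196.38.
Lowest total cost among the candidates is at Q = 1000.0.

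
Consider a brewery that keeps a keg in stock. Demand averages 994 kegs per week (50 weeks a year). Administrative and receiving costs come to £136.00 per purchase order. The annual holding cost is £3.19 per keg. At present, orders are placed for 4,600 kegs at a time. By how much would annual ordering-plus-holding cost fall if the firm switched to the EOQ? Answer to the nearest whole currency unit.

Extra cost ≈ £2,240 per year

Annual demand D = 994 × 50 = 49,700.
EOQ = √(2DS/H) = √(2 × 49,700 × 136 / 3.19) ≈ 2058.58.
Cost at Q* = (D/Q*)S + (Q*/2)H = √(2DSH) ≈ £6,566.86.
Cost at Q = 4,600: (49,700/4,600)×136 + (4,600/2)×3.19 = £1,469.39 + £7,337.00 = £8,806.39.
Excess = £8,806.39 − £6,566.86 = £2,239.53.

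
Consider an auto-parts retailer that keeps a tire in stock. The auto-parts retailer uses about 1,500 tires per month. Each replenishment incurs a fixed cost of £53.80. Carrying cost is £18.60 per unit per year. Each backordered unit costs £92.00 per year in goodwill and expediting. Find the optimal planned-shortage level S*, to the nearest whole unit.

Annual demand D = 1,500 × 12 = 18,000.
With planned backorders, Q* = √(2DS/H) · √((H+B)/B).
√(2DS/H) = √(2 × 18,000 × 53.8 / 18.6) = 322.690.
√((H+B)/B) = √((18.6+92)/92) = 1.0964.
Q* ≈ 353.810.
S* = Q* · H/(H+B) = 353.810 × 18.6/110.6 ≈ 59.501.

S* ≈ 60 tires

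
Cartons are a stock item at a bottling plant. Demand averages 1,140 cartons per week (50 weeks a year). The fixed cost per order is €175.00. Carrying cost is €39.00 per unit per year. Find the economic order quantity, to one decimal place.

Q* ≈ 715.2 cartons

Annual demand D = 1,140 × 50 = 57,000.
EOQ = √(2DS / H) = √(2 × 57,000 × 175 / 39).
= √(19,950,000 / 39) = √511,538.4615 ≈ 715.219.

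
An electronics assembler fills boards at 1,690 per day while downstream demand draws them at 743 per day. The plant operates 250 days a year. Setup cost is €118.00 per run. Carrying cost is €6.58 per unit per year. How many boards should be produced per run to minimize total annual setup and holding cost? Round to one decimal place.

Q* ≈ 3,448.1 boards

Annual demand D = 743 × 250 = 185,750.
Production build-up factor (1 − d/p) = 1 − 743/1,690 = 0.5604.
Q* = √(2DS / (H(1 − d/p))) = √(2 × 185,750 × 118 / (6.58 × 0.5604)).
= √(43,837,000 / 3.6871) ≈ 3448.068.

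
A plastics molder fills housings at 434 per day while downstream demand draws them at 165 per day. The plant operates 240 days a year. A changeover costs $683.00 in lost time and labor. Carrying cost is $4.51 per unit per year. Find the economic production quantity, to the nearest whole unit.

Annual demand D = 165 × 240 = 39,600.
Production build-up factor (1 − d/p) = 1 − 165/434 = 0.6198.
Q* = √(2DS / (H(1 − d/p))) = √(2 × 39,600 × 683 / (4.51 × 0.6198)).
= √(54,093,600 / 2.7954) ≈ 4398.994.

Q* ≈ 4,399 housings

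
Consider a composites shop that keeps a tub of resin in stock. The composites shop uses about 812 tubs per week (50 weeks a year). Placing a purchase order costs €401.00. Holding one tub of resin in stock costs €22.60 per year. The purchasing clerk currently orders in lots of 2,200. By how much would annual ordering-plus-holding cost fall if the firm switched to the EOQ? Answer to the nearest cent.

Annual demand D = 812 × 50 = 40,600.
EOQ = √(2DS/H) = √(2 × 40,600 × 401 / 22.6) ≈ 1200.32.
Cost at Q* = (D/Q*)S + (Q*/2)H = √(2DSH) ≈ €27,127.17.
Cost at Q = 2,200: (40,600/2,200)×401 + (2,200/2)×22.6 = €7,400.27 + €24,860.00 = €32,260.27.
Excess = €32,260.27 − €27,127.17 = €5,133.11.

Extra cost ≈ €5,133.11 per year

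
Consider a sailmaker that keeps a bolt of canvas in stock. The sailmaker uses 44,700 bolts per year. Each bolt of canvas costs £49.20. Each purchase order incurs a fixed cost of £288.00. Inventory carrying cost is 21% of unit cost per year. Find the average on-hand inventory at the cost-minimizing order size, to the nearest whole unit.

Average inventory ≈ 789 bolts

Holding cost H = 0.21 × £49.20 = £10.3320 per unit per year.
EOQ = √(2DS/H) = √(2 × 44,700 × 288 / 10.332) ≈ 1578.60.
Average inventory = Q*/2 ≈ 1578.60 / 2 = 789.301.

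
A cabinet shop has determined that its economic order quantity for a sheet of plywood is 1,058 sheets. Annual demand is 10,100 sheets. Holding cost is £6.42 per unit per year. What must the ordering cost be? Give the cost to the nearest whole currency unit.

S ≈ £356

The basic EOQ model gives Q* = √(2DS/H); rearrange for the unknown.
From Q* = √(2DS/H): S = Q*²H / (2D) = 1,058² × 6.42 / (2 × 10,100) = 355.7583.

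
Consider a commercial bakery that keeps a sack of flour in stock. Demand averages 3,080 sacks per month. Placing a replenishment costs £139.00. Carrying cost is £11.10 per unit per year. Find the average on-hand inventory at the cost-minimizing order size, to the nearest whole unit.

Annual demand D = 3,080 × 12 = 36,960.
The optimal lot size = √(2DS/H) = √(2 × 36,960 × 139 / 11.1) ≈ 962.11.
Average inventory = Q*/2 ≈ 962.11 / 2 = 481.057.

Average inventory ≈ 481 sacks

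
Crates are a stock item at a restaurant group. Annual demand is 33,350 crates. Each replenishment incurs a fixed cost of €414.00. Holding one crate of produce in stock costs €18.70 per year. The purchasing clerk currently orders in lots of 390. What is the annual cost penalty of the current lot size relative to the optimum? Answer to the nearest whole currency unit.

EOQ = √(2DS/H) = √(2 × 33,350 × 414 / 18.7) ≈ 1215.18.
Cost at Q* = (D/Q*)S + (Q*/2)H = √(2DSH) ≈ €22,723.95.
Cost at Q = 390: (33,350/390)×414 + (390/2)×18.7 = €35,402.31 + €3,646.50 = €39,048.81.
Excess = €39,048.81 − €22,723.95 = €16,324.85.

Extra cost ≈ €16,325 per year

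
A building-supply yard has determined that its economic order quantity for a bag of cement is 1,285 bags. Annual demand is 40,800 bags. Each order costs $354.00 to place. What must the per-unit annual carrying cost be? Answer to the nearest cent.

Squaring Q* = √(2DS/H) gives Q*² = 2DS/H.
From Q* = √(2DS/H): H = 2DS / Q*² = 2 × 40,800 × 354 / 1,285² = 17.4939.

H ≈ $17.49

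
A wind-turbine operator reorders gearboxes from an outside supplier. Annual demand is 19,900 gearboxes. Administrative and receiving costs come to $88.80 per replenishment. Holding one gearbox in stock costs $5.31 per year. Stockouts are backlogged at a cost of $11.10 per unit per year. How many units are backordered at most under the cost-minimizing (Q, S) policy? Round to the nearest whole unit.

S* ≈ 321 gearboxes

With planned backorders, Q* = √(2DS/H) · √((H+B)/B).
√(2DS/H) = √(2 × 19,900 × 88.8 / 5.31) = 815.832.
√((H+B)/B) = √((5.31+11.1)/11.1) = 1.2159.
Q* ≈ 991.959.
S* = Q* · H/(H+B) = 991.959 × 5.31/16.41 ≈ 320.981.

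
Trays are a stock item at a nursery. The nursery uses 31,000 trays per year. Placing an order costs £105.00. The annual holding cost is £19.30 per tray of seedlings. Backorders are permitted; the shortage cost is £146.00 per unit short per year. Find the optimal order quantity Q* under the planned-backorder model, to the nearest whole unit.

Q* ≈ 618 trays

With planned backorders, Q* = √(2DS/H) · √((H+B)/B).
√(2DS/H) = √(2 × 31,000 × 105 / 19.3) = 580.780.
√((H+B)/B) = √((19.3+146)/146) = 1.0640.
Q* ≈ 617.976.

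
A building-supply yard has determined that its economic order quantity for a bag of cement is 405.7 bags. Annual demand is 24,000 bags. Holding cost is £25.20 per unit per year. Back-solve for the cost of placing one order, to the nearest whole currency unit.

The basic EOQ model gives Q* = √(2DS/H); rearrange for the unknown.
From Q* = √(2DS/H): S = Q*²H / (2D) = 405.7² × 25.2 / (2 × 24,000) = 86.4111.

S ≈ £86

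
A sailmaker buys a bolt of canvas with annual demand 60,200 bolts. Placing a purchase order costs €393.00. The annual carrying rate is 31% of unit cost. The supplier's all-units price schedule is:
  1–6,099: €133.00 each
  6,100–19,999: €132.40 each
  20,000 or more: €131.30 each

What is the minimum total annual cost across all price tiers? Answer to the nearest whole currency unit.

Holding cost per unit per year at price C is H = 0.31·C.
For each price level, check whether its EOQ is feasible; otherwise the best quantity at that price is the breakpoint.
EOQ at €133.00 = 1071.3 (feasible in tier 1): TC = 60,200×€133.00 + (60,200/1071.3)×393 + (1071.3/2)×0.31×€133.00 = €8,050,768.86.
EOQ at €132.40 = 1073.7 < 6100, so use break Q=6100: TC = 60,200×€132.40 + (60,200/6100.0)×393 + (6100.0/2)×0.31×€132.40 = €8,099,542.66.
EOQ at €131.30 = 1078.2 < 20000, so use break Q=20000: TC = 60,200×€131.30 + (60,200/20000.0)×393 + (20000.0/2)×0.31×€131.30 = €8,312,472.93.
Lowest total cost among the candidates is at Q = 1071.3.

TC* ≈ €8,050,769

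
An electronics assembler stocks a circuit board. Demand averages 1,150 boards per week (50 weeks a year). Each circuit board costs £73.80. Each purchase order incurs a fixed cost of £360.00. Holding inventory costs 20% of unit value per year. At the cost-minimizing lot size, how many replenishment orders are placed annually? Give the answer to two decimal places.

N ≈ 34.33 orders per year

Annual demand D = 1,150 × 50 = 57,500.
Holding cost H = 0.20 × £73.80 = £14.7600 per unit per year.
EOQ = √(2DS/H) = √(2 × 57,500 × 360 / 14.76) ≈ 1674.78.
Orders per year = D / Q* = 57,500 / 1674.78 ≈ 34.333.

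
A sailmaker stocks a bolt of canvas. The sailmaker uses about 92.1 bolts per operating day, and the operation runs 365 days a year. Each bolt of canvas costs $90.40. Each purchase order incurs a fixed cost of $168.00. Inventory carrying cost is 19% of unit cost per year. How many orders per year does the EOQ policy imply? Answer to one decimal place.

N ≈ 41.5 orders per year

Annual demand D = 92.1 × 365 = 33,616.5.
Holding cost H = 0.19 × $90.40 = $17.1760 per unit per year.
Q* = √(2DS/H) = √(2 × 33,616.5 × 168 / 17.176) ≈ 810.93.
Orders per year = D / Q* = 33,616.5 / 810.93 ≈ 41.454.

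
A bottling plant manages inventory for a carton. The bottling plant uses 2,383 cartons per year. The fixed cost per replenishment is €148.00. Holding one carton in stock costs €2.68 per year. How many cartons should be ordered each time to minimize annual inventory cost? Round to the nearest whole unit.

EOQ = √(2DS / H) = √(2 × 2,383 × 148 / 2.68).
= √(705,368 / 2.68) = √263,197.0149 ≈ 513.027.

Q* ≈ 513 cartons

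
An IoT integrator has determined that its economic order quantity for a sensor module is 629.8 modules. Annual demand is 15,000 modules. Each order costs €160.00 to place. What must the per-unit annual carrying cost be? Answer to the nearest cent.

The basic EOQ model gives Q* = √(2DS/H); rearrange for the unknown.
From Q* = √(2DS/H): H = 2DS / Q*² = 2 × 15,000 × 160 / 629.8² = 12.1014.

H ≈ €12.10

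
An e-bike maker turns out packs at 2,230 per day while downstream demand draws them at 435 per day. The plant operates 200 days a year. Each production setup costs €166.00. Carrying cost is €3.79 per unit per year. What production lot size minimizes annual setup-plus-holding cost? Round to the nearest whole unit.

Annual demand D = 435 × 200 = 87,000.
Production build-up factor (1 − d/p) = 1 − 435/2,230 = 0.8049.
Q* = √(2DS / (H(1 − d/p))) = √(2 × 87,000 × 166 / (3.79 × 0.8049)).
= √(28,884,000 / 3.0507) ≈ 3077.013.

Q* ≈ 3,077 packs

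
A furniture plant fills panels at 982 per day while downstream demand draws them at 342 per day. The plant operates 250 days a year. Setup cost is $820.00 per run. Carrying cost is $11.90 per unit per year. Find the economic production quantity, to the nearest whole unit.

Annual demand D = 342 × 250 = 85,500.
Production build-up factor (1 − d/p) = 1 − 342/982 = 0.6517.
Q* = √(2DS / (H(1 − d/p))) = √(2 × 85,500 × 820 / (11.9 × 0.6517)).
= √(140,220,000 / 7.7556) ≈ 4252.039.

Q* ≈ 4,252 panels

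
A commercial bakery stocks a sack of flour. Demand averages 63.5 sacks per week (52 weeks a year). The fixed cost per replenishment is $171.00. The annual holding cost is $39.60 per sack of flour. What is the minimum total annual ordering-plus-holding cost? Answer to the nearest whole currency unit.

TC* ≈ $6,687

Annual demand D = 63.5 × 52 = 3,302.
EOQ = √(2DS/H) = √(2 × 3,302 × 171 / 39.6) ≈ 168.87.
At the optimum the two cost components are equal, so total cost = 2·(Q*/2)H = Q*·H.
Minimum total = √(2DSH) = √(2 × 3,302 × 171 × 39.6) ≈ 6687.275.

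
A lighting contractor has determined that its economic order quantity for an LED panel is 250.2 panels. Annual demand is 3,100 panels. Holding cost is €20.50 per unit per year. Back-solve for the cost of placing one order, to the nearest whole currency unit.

S ≈ €207

Squaring Q* = √(2DS/H) gives Q*² = 2DS/H.
From Q* = √(2DS/H): S = Q*²H / (2D) = 250.2² × 20.5 / (2 × 3,100) = 206.9840.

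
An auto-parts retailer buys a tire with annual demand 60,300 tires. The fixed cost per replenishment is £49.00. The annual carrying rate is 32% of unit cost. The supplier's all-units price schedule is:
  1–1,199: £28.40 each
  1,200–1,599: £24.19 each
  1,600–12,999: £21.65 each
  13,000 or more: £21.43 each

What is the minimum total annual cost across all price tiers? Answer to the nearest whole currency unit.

Holding cost per unit per year at price C is H = 0.32·C.
For each price level, check whether its EOQ is feasible; otherwise the best quantity at that price is the breakpoint.
EOQ at £28.40 = 806.4 (feasible in tier 1): TC = 60,300×£28.40 + (60,300/806.4)×49 + (806.4/2)×0.32×£28.40 = £1,719,848.34.
EOQ at £24.19 = 873.7 < 1200, so use break Q=1200: TC = 60,300×£24.19 + (60,300/1200.0)×49 + (1200.0/2)×0.32×£24.19 = £1,465,763.73.
EOQ at £21.65 = 923.6 < 1600, so use break Q=1600: TC = 60,300×£21.65 + (60,300/1600.0)×49 + (1600.0/2)×0.32×£21.65 = £1,312,884.09.
EOQ at £21.43 = 928.3 < 13000, so use break Q=13000: TC = 60,300×£21.43 + (60,300/13000.0)×49 + (13000.0/2)×0.32×£21.43 = £1,337,030.68.
Lowest total cost among the candidates is at Q = 1600.0.

TC* ≈ £1,312,884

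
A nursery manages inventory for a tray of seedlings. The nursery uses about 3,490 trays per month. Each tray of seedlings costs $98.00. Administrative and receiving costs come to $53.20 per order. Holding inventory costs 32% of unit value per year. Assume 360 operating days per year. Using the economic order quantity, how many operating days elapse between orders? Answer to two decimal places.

T ≈ 3.24 days

Annual demand D = 3,490 × 12 = 41,880.
Holding cost H = 0.32 × $98.00 = $31.3600 per unit per year.
The optimal lot size = √(2DS/H) = √(2 × 41,880 × 53.2 / 31.36) ≈ 376.95.
Cycle time = Q*/D × 360 = 376.95 / 41,880 × 360 ≈ 3.240 days.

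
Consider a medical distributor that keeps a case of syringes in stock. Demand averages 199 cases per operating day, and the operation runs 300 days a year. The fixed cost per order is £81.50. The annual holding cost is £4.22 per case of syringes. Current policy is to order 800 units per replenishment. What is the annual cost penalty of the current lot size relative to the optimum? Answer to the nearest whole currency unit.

Extra cost ≈ £1,362 per year

Annual demand D = 199 × 300 = 59,700.
EOQ = √(2DS/H) = √(2 × 59,700 × 81.5 / 4.22) ≈ 1518.53.
Cost at Q* = (D/Q*)S + (Q*/2)H = √(2DSH) ≈ £6,408.22.
Cost at Q = 800: (59,700/800)×81.5 + (800/2)×4.22 = £6,081.94 + £1,688.00 = £7,769.94.
Excess = £7,769.94 − £6,408.22 = £1,361.72.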